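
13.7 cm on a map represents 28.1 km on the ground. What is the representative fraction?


ground = 28.1 km = 2810000 cm; RF denominator = ground / map = 2810000 / 13.7 ≈ 205109; RF = 1:205109

1:205109


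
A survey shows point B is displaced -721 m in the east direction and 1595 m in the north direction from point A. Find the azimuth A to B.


az = atan2(-721, 1595) = -24.3 deg
adjusted to 0-360: 335.7 degrees

335.7 degrees


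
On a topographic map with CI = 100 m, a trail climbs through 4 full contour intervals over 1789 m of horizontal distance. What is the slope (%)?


elevation change = 4 * 100 = 400 m
slope = 400 / 1789 * 100 = 22.4%

22.4%


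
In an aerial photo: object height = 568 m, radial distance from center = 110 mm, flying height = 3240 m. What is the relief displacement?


d = h * r / H = 568 * 110 / 3240 = 19.28 mm

19.28 mm


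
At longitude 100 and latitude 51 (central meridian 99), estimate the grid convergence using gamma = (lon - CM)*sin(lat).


gamma = (100 - 99) * sin(51) = 1 * 0.777146 = 0.777 degrees

0.777 degrees


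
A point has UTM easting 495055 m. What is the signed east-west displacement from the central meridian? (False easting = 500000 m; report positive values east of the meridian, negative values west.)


displacement = 495055 - 500000 = -4945 m

-4945 m


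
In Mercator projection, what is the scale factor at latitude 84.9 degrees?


SF = 1 / cos(84.9) = 1 / 0.088894 = 11.249

11.249


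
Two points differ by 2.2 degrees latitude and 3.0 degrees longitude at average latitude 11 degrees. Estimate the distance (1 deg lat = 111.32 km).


dlat_km = 2.2 * 111.32 = 244.904
dlon_km = 3.0 * 111.32 * cos(11) ≈ 327.824
dist = sqrt(244.904^2 + 327.824^2) ≈ 409.2 km

409.2 km


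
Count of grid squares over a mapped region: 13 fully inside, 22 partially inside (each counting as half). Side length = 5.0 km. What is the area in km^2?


effective squares = 13 + 22 * 0.5 = 24.0
area = 24.0 * 25.0 = 600.0 km^2

600.0 km^2


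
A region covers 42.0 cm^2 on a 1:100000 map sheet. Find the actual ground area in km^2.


ground_area = 42.0 * (100000/100)^2 = 42000000.0 m^2 = 42.0 km^2

42.0 km^2


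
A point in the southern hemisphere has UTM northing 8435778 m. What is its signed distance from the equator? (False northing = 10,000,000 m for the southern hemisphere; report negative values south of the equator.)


For southern: actual = 8435778 - 10000000 = -1564222 m

-1564222 m


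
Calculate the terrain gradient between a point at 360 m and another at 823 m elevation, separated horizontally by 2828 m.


gradient = (823 - 360) / 2828 = 463 / 2828 = 0.1637

0.1637


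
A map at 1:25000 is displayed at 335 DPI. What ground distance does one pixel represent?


pixel_cm = 2.54 / 335 ≈ 0.007582 cm
ground = pixel_cm * 25000 / 100 = 2.54 * 25000 / (335 * 100) = 63500 / 33500 ≈ 1.9 m

1.9 m


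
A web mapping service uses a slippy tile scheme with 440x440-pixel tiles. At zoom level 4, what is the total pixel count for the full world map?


tiles per axis = 2^4 = 16
total tiles = 16^2 = 256
pixels per axis = 16 * 440 = 7040
total pixels = 7040^2 = 49561600

49561600 pixels


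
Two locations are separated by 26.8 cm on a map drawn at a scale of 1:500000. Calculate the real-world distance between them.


ground = 26.8 cm * 500000 / 100 = 134000.0 m = 134.0 km

134.0 km


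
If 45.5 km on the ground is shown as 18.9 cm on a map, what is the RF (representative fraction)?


ground = 45.5 km = 4550000 cm; RF denominator = ground / map = 4550000 / 18.9 ≈ 240741; RF = 1:240741

1:240741


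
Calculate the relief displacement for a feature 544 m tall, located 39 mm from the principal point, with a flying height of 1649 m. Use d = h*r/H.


d = h * r / H = 544 * 39 / 1649 = 12.87 mm

12.87 mm


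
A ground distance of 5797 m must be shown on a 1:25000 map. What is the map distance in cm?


map_cm = 5797 * 100 / 25000 = 23.188 cm ≈ 23.19 cm

23.19 cm


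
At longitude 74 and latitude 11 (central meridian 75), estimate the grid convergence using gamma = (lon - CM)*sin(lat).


gamma = (74 - 75) * sin(11) = -1 * 0.190809 = -0.191 degrees

-0.191 degrees


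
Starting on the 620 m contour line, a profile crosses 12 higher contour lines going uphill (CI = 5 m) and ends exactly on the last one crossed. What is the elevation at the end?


elevation = 620 + 12 * 5 = 680 m

680 m


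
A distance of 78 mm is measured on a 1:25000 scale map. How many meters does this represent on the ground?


ground = 78 mm * 25000 / 1000 = 1950.0 m

1950.0 m


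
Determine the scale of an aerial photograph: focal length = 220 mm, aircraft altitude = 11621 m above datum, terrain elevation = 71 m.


scale = f / (H - h) = 220 mm / 11550 m = 220 / 11550000 = 1:52500

1:52500


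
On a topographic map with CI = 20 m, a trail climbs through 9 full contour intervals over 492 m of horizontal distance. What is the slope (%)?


elevation change = 9 * 20 = 180 m
slope = 180 / 492 * 100 = 36.6%

36.6%


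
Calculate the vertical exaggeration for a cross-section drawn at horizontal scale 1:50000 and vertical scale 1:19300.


VE = horizontal_scale / vertical_scale = 50000 / 19300 ≈ 2.6

2.6x


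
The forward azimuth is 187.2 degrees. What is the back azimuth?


back azimuth = (187.2 + 180) mod 360 = 7.2 degrees

7.2 degrees


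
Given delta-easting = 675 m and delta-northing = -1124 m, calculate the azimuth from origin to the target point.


az = atan2(675, -1124) = 149.0 deg
adjusted to 0-360: 149.0 degrees

149.0 degrees


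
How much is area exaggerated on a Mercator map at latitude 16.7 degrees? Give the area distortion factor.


area_distortion = 1/cos^2(16.7) = 1.09

1.09


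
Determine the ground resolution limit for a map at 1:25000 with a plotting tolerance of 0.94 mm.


ground = 0.94 mm * 25000 / 1000 = 23.5 m

23.5 m


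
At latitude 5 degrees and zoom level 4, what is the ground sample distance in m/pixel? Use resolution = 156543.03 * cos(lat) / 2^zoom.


res = 156543.03 * cos(5) / 2^4 = 156543.03 * 0.9961947 / 16 = 9746.71 m/pixel

9746.71 m/pixel


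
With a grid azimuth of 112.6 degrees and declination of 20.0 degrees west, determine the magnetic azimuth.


magnetic azimuth = grid azimuth - declination (east +ve)
mag_az = 112.6 - -20.0 = 132.6 degrees

132.6 degrees


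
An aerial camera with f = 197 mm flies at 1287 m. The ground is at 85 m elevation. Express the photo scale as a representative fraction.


scale = f / (H - h) = 197 mm / 1202 m = 197 / 1202000 = 1:6102

1:6102


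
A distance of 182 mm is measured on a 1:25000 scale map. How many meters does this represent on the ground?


ground = 182 mm * 25000 / 1000 = 4550.0 m

4550.0 m


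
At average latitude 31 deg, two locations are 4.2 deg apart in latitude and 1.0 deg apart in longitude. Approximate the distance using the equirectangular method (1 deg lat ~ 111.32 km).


dlat_km = 4.2 * 111.32 = 467.544
dlon_km = 1.0 * 111.32 * cos(31) ≈ 95.42
dist = sqrt(467.544^2 + 95.42^2) ≈ 477.2 km

477.2 km


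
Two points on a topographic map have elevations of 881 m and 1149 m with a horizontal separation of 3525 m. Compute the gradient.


gradient = (1149 - 881) / 3525 = 268 / 3525 = 0.076

0.076


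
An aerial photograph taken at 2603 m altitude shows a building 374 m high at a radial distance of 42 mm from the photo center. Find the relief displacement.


d = h * r / H = 374 * 42 / 2603 = 6.03 mm

6.03 mm


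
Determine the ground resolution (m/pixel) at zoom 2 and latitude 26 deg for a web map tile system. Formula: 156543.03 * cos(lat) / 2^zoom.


res = 156543.03 * cos(26) / 2^2 = 156543.03 * 0.89879405 / 4 = 35174.99 m/pixel

35174.99 m/pixel


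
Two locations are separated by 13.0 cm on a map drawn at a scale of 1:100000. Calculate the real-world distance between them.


ground = 13.0 cm * 100000 / 100 = 13000.0 m = 13.0 km

13.0 km


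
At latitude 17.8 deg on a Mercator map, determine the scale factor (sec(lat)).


SF = 1 / cos(17.8) = 1 / 0.952129 = 1.05

1.05


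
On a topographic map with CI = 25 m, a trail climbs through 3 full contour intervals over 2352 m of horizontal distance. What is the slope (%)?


elevation change = 3 * 25 = 75 m
slope = 75 / 2352 * 100 = 3.2%

3.2%


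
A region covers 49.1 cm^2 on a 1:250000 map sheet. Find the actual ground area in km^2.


ground_area = 49.1 * (250000/100)^2 = 306875000.0 m^2 = 306.875 km^2

306.875 km^2


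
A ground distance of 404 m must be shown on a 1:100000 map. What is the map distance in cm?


map_cm = 404 * 100 / 100000 = 0.404 cm ≈ 0.4 cm

0.4 cm


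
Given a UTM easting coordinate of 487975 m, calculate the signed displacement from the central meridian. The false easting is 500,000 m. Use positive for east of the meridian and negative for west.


displacement = 487975 - 500000 = -12025 m

-12025 m


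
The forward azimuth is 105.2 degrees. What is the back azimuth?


back azimuth = (105.2 + 180) mod 360 = 285.2 degrees

285.2 degrees


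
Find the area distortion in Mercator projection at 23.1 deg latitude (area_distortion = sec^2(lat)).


area_distortion = 1/cos^2(23.1) = 1.182

1.182


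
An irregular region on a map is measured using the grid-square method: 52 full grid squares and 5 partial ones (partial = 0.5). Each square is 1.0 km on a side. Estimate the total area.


effective squares = 52 + 5 * 0.5 = 54.5
area = 54.5 * 1.0 = 54.5 km^2

54.5 km^2


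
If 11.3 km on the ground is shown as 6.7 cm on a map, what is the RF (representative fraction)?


ground = 11.3 km = 1130000 cm; RF denominator = ground / map = 1130000 / 6.7 ≈ 168657; RF = 1:168657

1:168657


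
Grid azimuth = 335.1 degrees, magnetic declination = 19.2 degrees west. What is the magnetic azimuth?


magnetic azimuth = grid azimuth - declination (east +ve)
mag_az = 335.1 - -19.2 = 354.3 degrees

354.3 degrees


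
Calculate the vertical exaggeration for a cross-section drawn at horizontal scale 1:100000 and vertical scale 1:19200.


VE = horizontal_scale / vertical_scale = 100000 / 19200 ≈ 5.2

5.2x


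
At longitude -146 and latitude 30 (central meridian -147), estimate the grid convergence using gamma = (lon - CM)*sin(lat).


gamma = (-146 - -147) * sin(30) = 1 * 0.5 = 0.5 degrees

0.5 degrees


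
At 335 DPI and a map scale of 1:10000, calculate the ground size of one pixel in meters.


pixel_cm = 2.54 / 335 ≈ 0.007582 cm
ground = pixel_cm * 10000 / 100 = 2.54 * 10000 / (335 * 100) = 25400 / 33500 ≈ 0.76 m

0.76 m


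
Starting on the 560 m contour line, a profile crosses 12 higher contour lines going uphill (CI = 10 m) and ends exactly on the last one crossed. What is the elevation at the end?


elevation = 560 + 12 * 10 = 680 m

680 m


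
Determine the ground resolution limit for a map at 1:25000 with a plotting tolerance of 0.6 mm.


ground = 0.6 mm * 25000 / 1000 = 15.0 m

15.0 m


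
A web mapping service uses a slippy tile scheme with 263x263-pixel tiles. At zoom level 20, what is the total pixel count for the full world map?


tiles per axis = 2^20 = 1048576
total tiles = 1048576^2 = 1099511627776
pixels per axis = 1048576 * 263 = 275775488
total pixels = 275775488^2 = 76052119781638144

76052119781638144 pixels


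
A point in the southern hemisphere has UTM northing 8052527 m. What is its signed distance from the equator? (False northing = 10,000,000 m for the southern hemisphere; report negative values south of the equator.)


For southern: actual = 8052527 - 10000000 = -1947473 m

-1947473 m


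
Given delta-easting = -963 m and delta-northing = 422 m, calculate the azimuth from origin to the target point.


az = atan2(-963, 422) = -66.3 deg
adjusted to 0-360: 293.7 degrees

293.7 degrees


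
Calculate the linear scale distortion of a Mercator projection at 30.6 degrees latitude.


SF = 1 / cos(30.6) = 1 / 0.860742 = 1.162

1.162


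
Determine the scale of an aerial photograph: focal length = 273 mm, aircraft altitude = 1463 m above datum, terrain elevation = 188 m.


scale = f / (H - h) = 273 mm / 1275 m = 273 / 1275000 = 1:4670

1:4670


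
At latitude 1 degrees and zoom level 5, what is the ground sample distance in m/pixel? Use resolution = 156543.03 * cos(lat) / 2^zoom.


res = 156543.03 * cos(1) / 2^5 = 156543.03 * 0.9998477 / 32 = 4891.22 m/pixel

4891.22 m/pixel


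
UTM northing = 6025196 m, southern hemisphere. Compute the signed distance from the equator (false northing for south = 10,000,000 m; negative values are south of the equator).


For southern: actual = 6025196 - 10000000 = -3974804 m

-3974804 m


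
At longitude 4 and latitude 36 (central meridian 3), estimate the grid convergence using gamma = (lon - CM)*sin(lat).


gamma = (4 - 3) * sin(36) = 1 * 0.587785 = 0.588 degrees

0.588 degrees


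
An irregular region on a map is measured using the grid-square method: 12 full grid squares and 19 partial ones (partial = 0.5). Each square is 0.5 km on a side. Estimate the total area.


effective squares = 12 + 19 * 0.5 = 21.5
area = 21.5 * 0.25 = 5.375 km^2

5.375 km^2


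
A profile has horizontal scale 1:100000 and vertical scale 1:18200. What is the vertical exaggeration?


VE = horizontal_scale / vertical_scale = 100000 / 18200 ≈ 5.5

5.5x


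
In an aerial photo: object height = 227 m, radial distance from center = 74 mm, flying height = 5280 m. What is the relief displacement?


d = h * r / H = 227 * 74 / 5280 = 3.18 mm

3.18 mm


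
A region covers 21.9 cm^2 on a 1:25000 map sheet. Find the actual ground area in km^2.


ground_area = 21.9 * (25000/100)^2 = 1368750.0 m^2 = 1.36875 km^2 ≈ 1.369 km^2

1.369 km^2


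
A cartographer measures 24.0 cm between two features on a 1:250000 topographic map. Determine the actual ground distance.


ground = 24.0 cm * 250000 / 100 = 60000.0 m = 60.0 km

60.0 km


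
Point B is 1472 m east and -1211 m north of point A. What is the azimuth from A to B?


az = atan2(1472, -1211) = 129.4 deg
adjusted to 0-360: 129.4 degrees

129.4 degrees


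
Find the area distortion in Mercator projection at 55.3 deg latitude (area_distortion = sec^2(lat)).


area_distortion = 1/cos^2(55.3) = 3.086

3.086


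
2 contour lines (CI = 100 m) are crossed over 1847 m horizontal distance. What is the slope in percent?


elevation change = 2 * 100 = 200 m
slope = 200 / 1847 * 100 = 10.8%

10.8%


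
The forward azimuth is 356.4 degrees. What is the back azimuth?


back azimuth = (356.4 + 180) mod 360 = 176.4 degrees

176.4 degrees


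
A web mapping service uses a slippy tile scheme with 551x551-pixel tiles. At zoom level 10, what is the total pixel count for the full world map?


tiles per axis = 2^10 = 1024
total tiles = 1024^2 = 1048576
pixels per axis = 1024 * 551 = 564224
total pixels = 564224^2 = 318348722176

318348722176 pixels


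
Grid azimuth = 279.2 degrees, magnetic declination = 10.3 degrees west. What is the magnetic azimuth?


magnetic azimuth = grid azimuth - declination (east +ve)
mag_az = 279.2 - -10.3 = 289.5 degrees

289.5 degrees


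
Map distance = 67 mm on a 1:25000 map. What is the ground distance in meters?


ground = 67 mm * 25000 / 1000 = 1675.0 m

1675.0 m


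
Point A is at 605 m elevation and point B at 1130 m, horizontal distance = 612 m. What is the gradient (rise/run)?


gradient = (1130 - 605) / 612 = 525 / 612 = 0.8578

0.8578


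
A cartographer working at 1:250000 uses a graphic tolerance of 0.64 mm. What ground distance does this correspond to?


ground = 0.64 mm * 250000 / 1000 = 160.0 m

160.0 m


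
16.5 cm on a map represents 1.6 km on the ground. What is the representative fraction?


ground = 1.6 km = 160000 cm; RF denominator = ground / map = 160000 / 16.5 ≈ 9697; RF = 1:9697

1:9697


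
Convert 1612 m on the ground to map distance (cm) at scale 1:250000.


map_cm = 1612 * 100 / 250000 = 0.6448 cm ≈ 0.64 cm

0.64 cm


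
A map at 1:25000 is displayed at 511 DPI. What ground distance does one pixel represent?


pixel_cm = 2.54 / 511 ≈ 0.004971 cm
ground = pixel_cm * 25000 / 100 = 2.54 * 25000 / (511 * 100) = 63500 / 51100 ≈ 1.24 m

1.24 m


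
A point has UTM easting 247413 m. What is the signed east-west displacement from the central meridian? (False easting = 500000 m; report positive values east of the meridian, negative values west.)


displacement = 247413 - 500000 = -252587 m

-252587 m


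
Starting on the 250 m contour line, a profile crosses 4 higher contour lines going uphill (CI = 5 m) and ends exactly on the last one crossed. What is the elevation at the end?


elevation = 250 + 4 * 5 = 270 m

270 m


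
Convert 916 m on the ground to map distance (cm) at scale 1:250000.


map_cm = 916 * 100 / 250000 = 0.3664 cm ≈ 0.37 cm

0.37 cm


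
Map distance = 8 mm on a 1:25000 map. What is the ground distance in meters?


ground = 8 mm * 25000 / 1000 = 200.0 m

200.0 m


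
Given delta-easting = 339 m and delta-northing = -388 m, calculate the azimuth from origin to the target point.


az = atan2(339, -388) = 138.9 deg
adjusted to 0-360: 138.9 degrees

138.9 degrees


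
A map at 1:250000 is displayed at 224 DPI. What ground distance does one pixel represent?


pixel_cm = 2.54 / 224 ≈ 0.011339 cm
ground = pixel_cm * 250000 / 100 = 2.54 * 250000 / (224 * 100) = 635000 / 22400 ≈ 28.35 m

28.35 m


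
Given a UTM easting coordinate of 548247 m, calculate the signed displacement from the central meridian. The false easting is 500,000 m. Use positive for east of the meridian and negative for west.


displacement = 548247 - 500000 = 48247 m

48247 m


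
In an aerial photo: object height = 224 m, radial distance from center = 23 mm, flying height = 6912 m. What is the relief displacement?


d = h * r / H = 224 * 23 / 6912 = 0.75 mm

0.75 mm


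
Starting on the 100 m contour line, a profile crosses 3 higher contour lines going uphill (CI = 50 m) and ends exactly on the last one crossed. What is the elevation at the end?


elevation = 100 + 3 * 50 = 250 m

250 m


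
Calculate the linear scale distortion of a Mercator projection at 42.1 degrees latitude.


SF = 1 / cos(42.1) = 1 / 0.741976 = 1.348

1.348


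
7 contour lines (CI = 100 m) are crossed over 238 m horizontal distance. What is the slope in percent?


elevation change = 7 * 100 = 700 m
slope = 700 / 238 * 100 = 294.1%

294.1%


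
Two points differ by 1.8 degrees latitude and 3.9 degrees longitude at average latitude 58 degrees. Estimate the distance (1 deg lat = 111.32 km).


dlat_km = 1.8 * 111.32 = 200.376
dlon_km = 3.9 * 111.32 * cos(58) ≈ 230.063
dist = sqrt(200.376^2 + 230.063^2) ≈ 305.1 km

305.1 km


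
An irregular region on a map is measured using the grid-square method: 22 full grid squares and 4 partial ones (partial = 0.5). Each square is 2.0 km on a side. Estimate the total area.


effective squares = 22 + 4 * 0.5 = 24.0
area = 24.0 * 4.0 = 96.0 km^2

96.0 km^2


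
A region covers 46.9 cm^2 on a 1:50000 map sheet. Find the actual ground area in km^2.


ground_area = 46.9 * (50000/100)^2 = 11725000.0 m^2 = 11.725 km^2

11.725 km^2


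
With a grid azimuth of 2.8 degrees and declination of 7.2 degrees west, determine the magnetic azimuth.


magnetic azimuth = grid azimuth - declination (east +ve)
mag_az = 2.8 - -7.2 = 10.0 degrees

10.0 degrees


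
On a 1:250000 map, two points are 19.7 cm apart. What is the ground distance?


ground = 19.7 cm * 250000 / 100 = 49250.0 m = 49.25 km

49.25 km


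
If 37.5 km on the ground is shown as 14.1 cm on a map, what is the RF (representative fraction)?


ground = 37.5 km = 3750000 cm; RF denominator = ground / map = 3750000 / 14.1 ≈ 265957; RF = 1:265957

1:265957


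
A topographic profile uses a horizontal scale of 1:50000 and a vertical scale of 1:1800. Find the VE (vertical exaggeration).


VE = horizontal_scale / vertical_scale = 50000 / 1800 ≈ 27.8

27.8x


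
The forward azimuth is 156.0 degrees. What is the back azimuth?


back azimuth = (156.0 + 180) mod 360 = 336.0 degrees

336.0 degrees


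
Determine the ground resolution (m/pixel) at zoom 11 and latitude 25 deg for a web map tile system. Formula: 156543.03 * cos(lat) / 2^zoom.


res = 156543.03 * cos(25) / 2^11 = 156543.03 * 0.90630779 / 2048 = 69.28 m/pixel

69.28 m/pixel


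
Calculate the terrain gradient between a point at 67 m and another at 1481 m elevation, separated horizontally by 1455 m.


gradient = (1481 - 67) / 1455 = 1414 / 1455 = 0.9718

0.9718


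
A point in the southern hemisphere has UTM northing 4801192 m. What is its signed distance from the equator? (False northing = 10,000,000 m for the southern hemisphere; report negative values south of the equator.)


For southern: actual = 4801192 - 10000000 = -5198808 m

-5198808 m


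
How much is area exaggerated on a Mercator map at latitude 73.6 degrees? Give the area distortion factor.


area_distortion = 1/cos^2(73.6) = 12.544

12.544


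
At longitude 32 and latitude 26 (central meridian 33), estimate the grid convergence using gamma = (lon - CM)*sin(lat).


gamma = (32 - 33) * sin(26) = -1 * 0.438371 = -0.438 degrees

-0.438 degrees


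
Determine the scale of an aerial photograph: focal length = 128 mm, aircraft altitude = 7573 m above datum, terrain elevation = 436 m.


scale = f / (H - h) = 128 mm / 7137 m = 128 / 7137000 = 1:55758

1:55758


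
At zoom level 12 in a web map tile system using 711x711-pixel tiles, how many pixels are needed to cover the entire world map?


tiles per axis = 2^12 = 4096
total tiles = 4096^2 = 16777216
pixels per axis = 4096 * 711 = 2912256
total pixels = 2912256^2 = 8481235009536

8481235009536 pixels


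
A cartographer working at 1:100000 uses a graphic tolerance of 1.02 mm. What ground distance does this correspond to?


ground = 1.02 mm * 100000 / 1000 = 102.0 m

102.0 m


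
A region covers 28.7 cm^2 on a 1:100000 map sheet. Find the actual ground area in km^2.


ground_area = 28.7 * (100000/100)^2 = 28700000.0 m^2 = 28.7 km^2

28.7 km^2


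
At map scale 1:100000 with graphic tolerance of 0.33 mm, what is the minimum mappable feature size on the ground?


ground = 0.33 mm * 100000 / 1000 = 33.0 m

33.0 m


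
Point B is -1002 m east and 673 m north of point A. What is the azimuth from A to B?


az = atan2(-1002, 673) = -56.1 deg
adjusted to 0-360: 303.9 degrees

303.9 degrees


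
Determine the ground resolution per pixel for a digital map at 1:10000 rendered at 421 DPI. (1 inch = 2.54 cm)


pixel_cm = 2.54 / 421 ≈ 0.006033 cm
ground = pixel_cm * 10000 / 100 = 2.54 * 10000 / (421 * 100) = 25400 / 42100 ≈ 0.6 m

0.6 m


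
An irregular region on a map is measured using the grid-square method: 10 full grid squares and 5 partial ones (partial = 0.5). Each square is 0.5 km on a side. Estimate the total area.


effective squares = 10 + 5 * 0.5 = 12.5
area = 12.5 * 0.25 = 3.125 km^2

3.125 km^2


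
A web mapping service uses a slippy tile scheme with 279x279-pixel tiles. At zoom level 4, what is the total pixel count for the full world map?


tiles per axis = 2^4 = 16
total tiles = 16^2 = 256
pixels per axis = 16 * 279 = 4464
total pixels = 4464^2 = 19927296

19927296 pixels


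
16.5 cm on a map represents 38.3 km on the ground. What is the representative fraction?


ground = 38.3 km = 3830000 cm; RF denominator = ground / map = 3830000 / 16.5 ≈ 232121; RF = 1:232121

1:232121


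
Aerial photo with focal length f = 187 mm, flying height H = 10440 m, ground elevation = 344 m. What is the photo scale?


scale = f / (H - h) = 187 mm / 10096 m = 187 / 10096000 = 1:53989

1:53989


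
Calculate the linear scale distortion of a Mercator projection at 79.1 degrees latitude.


SF = 1 / cos(79.1) = 1 / 0.189095 = 5.288

5.288


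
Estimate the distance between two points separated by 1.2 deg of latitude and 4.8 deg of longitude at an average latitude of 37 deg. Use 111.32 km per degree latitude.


dlat_km = 1.2 * 111.32 = 133.584
dlon_km = 4.8 * 111.32 * cos(37) ≈ 426.74
dist = sqrt(133.584^2 + 426.74^2) ≈ 447.2 km

447.2 km


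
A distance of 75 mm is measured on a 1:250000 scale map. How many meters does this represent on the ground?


ground = 75 mm * 250000 / 1000 = 18750.0 m

18750.0 m


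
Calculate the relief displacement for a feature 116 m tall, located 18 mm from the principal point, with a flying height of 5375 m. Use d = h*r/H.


d = h * r / H = 116 * 18 / 5375 = 0.39 mm

0.39 mm


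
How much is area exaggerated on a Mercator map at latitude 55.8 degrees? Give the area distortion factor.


area_distortion = 1/cos^2(55.8) = 3.165

3.165


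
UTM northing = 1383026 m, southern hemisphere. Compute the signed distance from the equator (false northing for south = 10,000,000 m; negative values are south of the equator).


For southern: actual = 1383026 - 10000000 = -8616974 m

-8616974 m


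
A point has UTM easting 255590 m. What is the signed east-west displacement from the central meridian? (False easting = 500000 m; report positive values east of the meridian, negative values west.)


displacement = 255590 - 500000 = -244410 m

-244410 m


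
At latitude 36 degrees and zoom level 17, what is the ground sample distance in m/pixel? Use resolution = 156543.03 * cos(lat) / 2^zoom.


res = 156543.03 * cos(36) / 2^17 = 156543.03 * 0.80901699 / 131072 = 0.97 m/pixel

0.97 m/pixel


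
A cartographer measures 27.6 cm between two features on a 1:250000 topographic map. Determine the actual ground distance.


ground = 27.6 cm * 250000 / 100 = 69000.0 m = 69.0 km

69.0 km


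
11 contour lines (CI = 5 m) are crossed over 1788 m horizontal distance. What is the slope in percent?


elevation change = 11 * 5 = 55 m
slope = 55 / 1788 * 100 = 3.1%

3.1%


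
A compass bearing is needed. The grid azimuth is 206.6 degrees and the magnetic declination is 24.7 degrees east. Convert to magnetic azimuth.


magnetic azimuth = grid azimuth - declination (east +ve)
mag_az = 206.6 - 24.7 = 181.9 degrees

181.9 degrees


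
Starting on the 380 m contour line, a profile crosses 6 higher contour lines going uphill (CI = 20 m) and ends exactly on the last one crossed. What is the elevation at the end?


elevation = 380 + 6 * 20 = 500 m

500 m


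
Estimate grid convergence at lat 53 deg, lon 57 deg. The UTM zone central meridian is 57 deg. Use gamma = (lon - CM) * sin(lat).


gamma = (57 - 57) * sin(53) = 0 * 0.798636 = 0.0 degrees

0.0 degrees


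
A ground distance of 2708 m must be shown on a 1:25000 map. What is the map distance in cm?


map_cm = 2708 * 100 / 25000 = 10.832 cm ≈ 10.83 cm

10.83 cm


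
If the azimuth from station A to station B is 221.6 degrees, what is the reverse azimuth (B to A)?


back azimuth = (221.6 + 180) mod 360 = 41.6 degrees

41.6 degrees


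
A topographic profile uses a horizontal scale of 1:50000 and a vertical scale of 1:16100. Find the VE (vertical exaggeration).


VE = horizontal_scale / vertical_scale = 50000 / 16100 ≈ 3.1

3.1x


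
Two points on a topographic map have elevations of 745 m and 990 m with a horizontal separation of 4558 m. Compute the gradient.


gradient = (990 - 745) / 4558 = 245 / 4558 = 0.0538

0.0538


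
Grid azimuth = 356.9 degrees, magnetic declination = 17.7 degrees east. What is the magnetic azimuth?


magnetic azimuth = grid azimuth - declination (east +ve)
mag_az = 356.9 - 17.7 = 339.2 degrees

339.2 degrees


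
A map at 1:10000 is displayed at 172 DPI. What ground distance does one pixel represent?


pixel_cm = 2.54 / 172 ≈ 0.014767 cm
ground = pixel_cm * 10000 / 100 = 2.54 * 10000 / (172 * 100) = 25400 / 17200 ≈ 1.48 m

1.48 m


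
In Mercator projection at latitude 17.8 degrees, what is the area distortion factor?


area_distortion = 1/cos^2(17.8) = 1.103

1.103


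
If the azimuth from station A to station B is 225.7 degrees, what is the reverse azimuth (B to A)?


back azimuth = (225.7 + 180) mod 360 = 45.7 degrees

45.7 degrees


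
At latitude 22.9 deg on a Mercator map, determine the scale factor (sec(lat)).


SF = 1 / cos(22.9) = 1 / 0.921185 = 1.086

1.086


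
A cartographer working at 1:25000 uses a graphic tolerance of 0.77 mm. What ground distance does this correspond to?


ground = 0.77 mm * 25000 / 1000 = 19.25 m

19.25 m


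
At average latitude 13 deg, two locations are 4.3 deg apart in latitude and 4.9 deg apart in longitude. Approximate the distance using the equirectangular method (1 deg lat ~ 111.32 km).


dlat_km = 4.3 * 111.32 = 478.676
dlon_km = 4.9 * 111.32 * cos(13) ≈ 531.488
dist = sqrt(478.676^2 + 531.488^2) ≈ 715.3 km

715.3 km


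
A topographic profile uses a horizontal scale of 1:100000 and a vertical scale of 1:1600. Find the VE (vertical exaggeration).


VE = horizontal_scale / vertical_scale = 100000 / 1600 = 62.5

62.5x


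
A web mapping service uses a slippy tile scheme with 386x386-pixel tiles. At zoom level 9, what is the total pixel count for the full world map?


tiles per axis = 2^9 = 512
total tiles = 512^2 = 262144
pixels per axis = 512 * 386 = 197632
total pixels = 197632^2 = 39058407424

39058407424 pixels


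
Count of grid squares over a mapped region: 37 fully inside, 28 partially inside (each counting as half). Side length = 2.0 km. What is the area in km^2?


effective squares = 37 + 28 * 0.5 = 51.0
area = 51.0 * 4.0 = 204.0 km^2

204.0 km^2


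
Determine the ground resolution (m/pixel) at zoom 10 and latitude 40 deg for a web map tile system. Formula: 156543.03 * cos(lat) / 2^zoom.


res = 156543.03 * cos(40) / 2^10 = 156543.03 * 0.76604444 / 1024 = 117.11 m/pixel

117.11 m/pixel


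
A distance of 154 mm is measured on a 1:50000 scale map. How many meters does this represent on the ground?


ground = 154 mm * 50000 / 1000 = 7700.0 m

7700.0 m


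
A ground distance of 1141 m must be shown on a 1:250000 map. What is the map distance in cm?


map_cm = 1141 * 100 / 250000 = 0.4564 cm ≈ 0.46 cm

0.46 cm


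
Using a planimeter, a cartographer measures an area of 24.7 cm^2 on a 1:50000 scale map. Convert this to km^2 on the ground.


ground_area = 24.7 * (50000/100)^2 = 6175000.0 m^2 = 6.175 km^2

6.175 km^2


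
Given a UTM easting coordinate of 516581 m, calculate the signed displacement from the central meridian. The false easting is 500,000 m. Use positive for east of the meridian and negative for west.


displacement = 516581 - 500000 = 16581 m

16581 m


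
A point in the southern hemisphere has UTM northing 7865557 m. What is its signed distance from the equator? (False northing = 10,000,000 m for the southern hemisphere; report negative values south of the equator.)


For southern: actual = 7865557 - 10000000 = -2134443 m

-2134443 m


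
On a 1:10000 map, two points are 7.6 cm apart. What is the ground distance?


ground = 7.6 cm * 10000 / 100 = 760.0 m

760.0 m


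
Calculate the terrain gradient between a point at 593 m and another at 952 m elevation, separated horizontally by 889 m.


gradient = (952 - 593) / 889 = 359 / 889 = 0.4038

0.4038


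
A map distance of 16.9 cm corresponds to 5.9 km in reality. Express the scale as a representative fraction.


ground = 5.9 km = 590000 cm; RF denominator = ground / map = 590000 / 16.9 ≈ 34911; RF = 1:34911

1:34911


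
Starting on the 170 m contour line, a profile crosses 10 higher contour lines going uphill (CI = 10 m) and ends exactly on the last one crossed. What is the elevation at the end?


elevation = 170 + 10 * 10 = 270 m

270 m


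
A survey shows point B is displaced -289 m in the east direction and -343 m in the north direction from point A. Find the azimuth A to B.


az = atan2(-289, -343) = -139.9 deg
adjusted to 0-360: 220.1 degrees

220.1 degrees


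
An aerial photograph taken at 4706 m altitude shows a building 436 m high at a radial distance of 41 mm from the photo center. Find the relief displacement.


d = h * r / H = 436 * 41 / 4706 = 3.8 mm

3.8 mm


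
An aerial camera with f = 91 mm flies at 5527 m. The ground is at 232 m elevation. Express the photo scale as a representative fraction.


scale = f / (H - h) = 91 mm / 5295 m = 91 / 5295000 = 1:58187

1:58187


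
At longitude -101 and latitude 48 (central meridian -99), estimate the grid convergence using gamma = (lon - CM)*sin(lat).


gamma = (-101 - -99) * sin(48) = -2 * 0.743145 = -1.486 degrees

-1.486 degrees


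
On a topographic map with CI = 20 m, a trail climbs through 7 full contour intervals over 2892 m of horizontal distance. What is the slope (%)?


elevation change = 7 * 20 = 140 m
slope = 140 / 2892 * 100 = 4.8%

4.8%


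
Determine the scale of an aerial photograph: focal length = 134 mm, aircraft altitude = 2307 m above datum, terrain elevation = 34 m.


scale = f / (H - h) = 134 mm / 2273 m = 134 / 2273000 = 1:16963

1:16963


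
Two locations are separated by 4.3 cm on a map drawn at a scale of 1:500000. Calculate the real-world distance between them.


ground = 4.3 cm * 500000 / 100 = 21500.0 m = 21.5 km

21.5 km


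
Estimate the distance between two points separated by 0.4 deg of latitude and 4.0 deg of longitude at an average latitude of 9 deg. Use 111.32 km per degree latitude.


dlat_km = 0.4 * 111.32 = 44.528
dlon_km = 4.0 * 111.32 * cos(9) ≈ 439.798
dist = sqrt(44.528^2 + 439.798^2) ≈ 442.0 km

442.0 km


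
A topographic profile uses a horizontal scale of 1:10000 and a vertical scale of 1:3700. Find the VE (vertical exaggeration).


VE = horizontal_scale / vertical_scale = 10000 / 3700 ≈ 2.7

2.7x


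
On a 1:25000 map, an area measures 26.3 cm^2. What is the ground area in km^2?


ground_area = 26.3 * (25000/100)^2 = 1643750.0 m^2 = 1.64375 km^2 ≈ 1.644 km^2

1.644 km^2


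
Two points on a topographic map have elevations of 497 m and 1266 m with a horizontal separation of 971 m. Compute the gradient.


gradient = (1266 - 497) / 971 = 769 / 971 = 0.792

0.792


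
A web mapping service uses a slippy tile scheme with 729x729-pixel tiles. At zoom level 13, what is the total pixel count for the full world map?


tiles per axis = 2^13 = 8192
total tiles = 8192^2 = 67108864
pixels per axis = 8192 * 729 = 5971968
total pixels = 5971968^2 = 35664401793024

35664401793024 pixels


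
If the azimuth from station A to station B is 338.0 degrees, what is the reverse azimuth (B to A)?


back azimuth = (338.0 + 180) mod 360 = 158.0 degrees

158.0 degrees


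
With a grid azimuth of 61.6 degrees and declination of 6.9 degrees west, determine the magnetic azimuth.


magnetic azimuth = grid azimuth - declination (east +ve)
mag_az = 61.6 - -6.9 = 68.5 degrees

68.5 degrees


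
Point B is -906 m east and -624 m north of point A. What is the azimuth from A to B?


az = atan2(-906, -624) = -124.6 deg
adjusted to 0-360: 235.4 degrees

235.4 degrees


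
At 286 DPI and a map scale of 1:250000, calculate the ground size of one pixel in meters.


pixel_cm = 2.54 / 286 ≈ 0.008881 cm
ground = pixel_cm * 250000 / 100 = 2.54 * 250000 / (286 * 100) = 635000 / 28600 ≈ 22.2 m

22.2 m


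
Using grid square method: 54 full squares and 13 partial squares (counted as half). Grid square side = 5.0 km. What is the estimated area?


effective squares = 54 + 13 * 0.5 = 60.5
area = 60.5 * 25.0 = 1512.5 km^2

1512.5 km^2


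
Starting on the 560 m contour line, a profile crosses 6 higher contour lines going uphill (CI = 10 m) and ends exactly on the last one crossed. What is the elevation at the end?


elevation = 560 + 6 * 10 = 620 m

620 m


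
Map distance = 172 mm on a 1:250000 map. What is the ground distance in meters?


ground = 172 mm * 250000 / 1000 = 43000.0 m

43000.0 m


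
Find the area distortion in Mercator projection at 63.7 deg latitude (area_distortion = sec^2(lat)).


area_distortion = 1/cos^2(63.7) = 5.094

5.094


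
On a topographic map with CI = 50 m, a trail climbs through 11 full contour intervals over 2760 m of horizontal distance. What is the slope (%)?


elevation change = 11 * 50 = 550 m
slope = 550 / 2760 * 100 = 19.9%

19.9%


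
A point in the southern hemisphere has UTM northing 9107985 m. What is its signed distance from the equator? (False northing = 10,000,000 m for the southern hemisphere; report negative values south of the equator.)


For southern: actual = 9107985 - 10000000 = -892015 m

-892015 m


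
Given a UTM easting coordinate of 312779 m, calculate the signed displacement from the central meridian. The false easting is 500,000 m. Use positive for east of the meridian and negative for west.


displacement = 312779 - 500000 = -187221 m

-187221 m


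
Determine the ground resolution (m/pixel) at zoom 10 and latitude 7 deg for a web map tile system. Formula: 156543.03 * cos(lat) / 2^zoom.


res = 156543.03 * cos(7) / 2^10 = 156543.03 * 0.99254615 / 1024 = 151.73 m/pixel

151.73 m/pixel


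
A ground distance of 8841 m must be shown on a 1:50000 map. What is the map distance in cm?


map_cm = 8841 * 100 / 50000 = 17.682 cm ≈ 17.68 cm

17.68 cm


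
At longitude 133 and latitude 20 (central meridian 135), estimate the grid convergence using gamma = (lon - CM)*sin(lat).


gamma = (133 - 135) * sin(20) = -2 * 0.34202 = -0.684 degrees

-0.684 degrees


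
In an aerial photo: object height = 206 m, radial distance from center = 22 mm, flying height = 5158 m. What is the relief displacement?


d = h * r / H = 206 * 22 / 5158 = 0.88 mm

0.88 mm


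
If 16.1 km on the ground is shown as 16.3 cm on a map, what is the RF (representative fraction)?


ground = 16.1 km = 1610000 cm; RF denominator = ground / map = 1610000 / 16.3 ≈ 98773; RF = 1:98773

1:98773


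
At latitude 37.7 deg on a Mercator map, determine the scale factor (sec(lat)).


SF = 1 / cos(37.7) = 1 / 0.791224 = 1.264

1.264


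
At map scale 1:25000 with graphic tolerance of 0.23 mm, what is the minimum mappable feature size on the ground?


ground = 0.23 mm * 25000 / 1000 = 5.75 m

5.75 m


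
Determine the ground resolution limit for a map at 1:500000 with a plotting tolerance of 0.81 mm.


ground = 0.81 mm * 500000 / 1000 = 405.0 m

405.0 m


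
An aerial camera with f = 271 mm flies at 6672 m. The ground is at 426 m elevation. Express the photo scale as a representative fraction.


scale = f / (H - h) = 271 mm / 6246 m = 271 / 6246000 = 1:23048

1:23048


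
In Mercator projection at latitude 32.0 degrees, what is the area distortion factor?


area_distortion = 1/cos^2(32.0) = 1.39

1.39


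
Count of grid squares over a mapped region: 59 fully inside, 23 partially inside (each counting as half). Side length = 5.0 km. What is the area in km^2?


effective squares = 59 + 23 * 0.5 = 70.5
area = 70.5 * 25.0 = 1762.5 km^2

1762.5 km^2


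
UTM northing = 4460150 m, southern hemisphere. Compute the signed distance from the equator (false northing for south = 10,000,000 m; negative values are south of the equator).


For southern: actual = 4460150 - 10000000 = -5539850 m

-5539850 m


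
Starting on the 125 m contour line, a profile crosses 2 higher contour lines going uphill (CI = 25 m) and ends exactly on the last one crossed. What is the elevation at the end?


elevation = 125 + 2 * 25 = 175 m

175 m
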